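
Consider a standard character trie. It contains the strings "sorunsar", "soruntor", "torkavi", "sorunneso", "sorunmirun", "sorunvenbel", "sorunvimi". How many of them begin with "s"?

Traverse to the node for "s", then collect every word in that subtree.
Matches: "sorunmirun", "sorunneso", "sorunsar", "soruntor", "sorunvenbel", "sorunvimi"
Count: 6

6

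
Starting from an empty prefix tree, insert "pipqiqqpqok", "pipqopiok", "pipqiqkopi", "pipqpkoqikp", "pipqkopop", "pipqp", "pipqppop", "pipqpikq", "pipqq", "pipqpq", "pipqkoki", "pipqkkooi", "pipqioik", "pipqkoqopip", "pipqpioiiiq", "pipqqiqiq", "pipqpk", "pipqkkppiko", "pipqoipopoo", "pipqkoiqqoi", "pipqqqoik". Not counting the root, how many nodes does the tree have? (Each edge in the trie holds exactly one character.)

83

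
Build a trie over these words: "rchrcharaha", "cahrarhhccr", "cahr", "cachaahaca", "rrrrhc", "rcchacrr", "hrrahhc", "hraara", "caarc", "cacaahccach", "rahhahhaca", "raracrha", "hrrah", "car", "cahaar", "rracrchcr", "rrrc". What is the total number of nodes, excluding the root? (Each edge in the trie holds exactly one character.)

For each word, the new-node count is its length minus the longest prefix already in the trie:
  "rchrcharaha" → 11 new (r, c, h, r, c, h, a, r, a, h, a)
  "cahrarhhccr" → 11 new (c, a, h, r, a, r, h, h, c, c, r)
  "cahr" → prefix "cahr" already present; 0 new (none)
  "cachaahaca" → prefix "ca" already present; 8 new (c, h, a, a, h, a, c, a)
  "rrrrhc" → prefix "r" already present; 5 new (r, r, r, h, c)
  "rcchacrr" → prefix "rc" already present; 6 new (c, h, a, c, r, r)
  "hrrahhc" → 7 new (h, r, r, a, h, h, c)
  "hraara" → prefix "hr" already present; 4 new (a, a, r, a)
  "caarc" → prefix "ca" already present; 3 new (a, r, c)
  "cacaahccach" → prefix "cac" already present; 8 new (a, a, h, c, c, a, c, h)
  "rahhahhaca" → prefix "r" already present; 9 new (a, h, h, a, h, h, a, c, a)
  "raracrha" → prefix "ra" already present; 6 new (r, a, c, r, h, a)
  "hrrah" → prefix "hrrah" already present; 0 new (none)
  "car" → prefix "ca" already present; 1 new (r)
  "cahaar" → prefix "cah" already present; 3 new (a, a, r)
  "rracrchcr" → prefix "rr" already present; 7 new (a, c, r, c, h, c, r)
  "rrrc" → prefix "rrr" already present; 1 new (c)
Total nodes = 11 + 11 + 0 + 8 + 5 + 6 + 7 + 4 + 3 + 8 + 9 + 6 + 0 + 1 + 3 + 7 + 1 = 90

90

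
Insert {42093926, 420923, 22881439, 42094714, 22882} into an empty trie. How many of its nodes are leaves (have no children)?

5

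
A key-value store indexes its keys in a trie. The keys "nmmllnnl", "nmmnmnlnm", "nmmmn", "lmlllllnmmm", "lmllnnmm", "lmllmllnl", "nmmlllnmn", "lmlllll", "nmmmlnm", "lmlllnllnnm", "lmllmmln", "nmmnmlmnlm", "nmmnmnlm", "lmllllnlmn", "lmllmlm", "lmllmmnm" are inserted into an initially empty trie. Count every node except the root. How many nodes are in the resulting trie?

65

Trace insertions, counting only characters that open a new branch:
  "nmmllnnl" → 8 new (n, m, m, l, l, n, n, l)
  "nmmnmnlnm" → prefix "nmm" already present; 6 new (n, m, n, l, n, m)
  "nmmmn" → prefix "nmm" already present; 2 new (m, n)
  "lmlllllnmmm" → 11 new (l, m, l, l, l, l, l, n, m, m, m)
  "lmllnnmm" → prefix "lmll" already present; 4 new (n, n, m, m)
  "lmllmllnl" → prefix "lmll" already present; 5 new (m, l, l, n, l)
  "nmmlllnmn" → prefix "nmmll" already present; 4 new (l, n, m, n)
  "lmlllll" → prefix "lmlllll" already present; 0 new (none)
  "nmmmlnm" → prefix "nmmm" already present; 3 new (l, n, m)
  "lmlllnllnnm" → prefix "lmlll" already present; 6 new (n, l, l, n, n, m)
  "lmllmmln" → prefix "lmllm" already present; 3 new (m, l, n)
  "nmmnmlmnlm" → prefix "nmmnm" already present; 5 new (l, m, n, l, m)
  "nmmnmnlm" → prefix "nmmnmnl" already present; 1 new (m)
  "lmllllnlmn" → prefix "lmllll" already present; 4 new (n, l, m, n)
  "lmllmlm" → prefix "lmllml" already present; 1 new (m)
  "lmllmmnm" → prefix "lmllmm" already present; 2 new (n, m)
Total nodes = 8 + 6 + 2 + 11 + 4 + 5 + 4 + 0 + 3 + 6 + 3 + 5 + 1 + 4 + 1 + 2 = 65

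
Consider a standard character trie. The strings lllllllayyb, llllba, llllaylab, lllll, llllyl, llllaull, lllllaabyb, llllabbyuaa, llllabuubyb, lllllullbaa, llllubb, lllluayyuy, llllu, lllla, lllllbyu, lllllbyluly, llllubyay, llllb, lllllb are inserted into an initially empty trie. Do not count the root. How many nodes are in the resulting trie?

Trace insertions, counting only characters that open a new branch:
  "lllllllayyb" → 11 new (l, l, l, l, l, l, l, a, y, y, b)
  "llllba" → prefix "llll" already present; 2 new (b, a)
  "llllaylab" → prefix "llll" already present; 5 new (a, y, l, a, b)
  "lllll" → prefix "lllll" already present; 0 new (none)
  "llllyl" → prefix "llll" already present; 2 new (y, l)
  "llllaull" → prefix "lllla" already present; 3 new (u, l, l)
  "lllllaabyb" → prefix "lllll" already present; 5 new (a, a, b, y, b)
  "llllabbyuaa" → prefix "lllla" already present; 6 new (b, b, y, u, a, a)
  "llllabuubyb" → prefix "llllab" already present; 5 new (u, u, b, y, b)
  "lllllullbaa" → prefix "lllll" already present; 6 new (u, l, l, b, a, a)
  "llllubb" → prefix "llll" already present; 3 new (u, b, b)
  "lllluayyuy" → prefix "llllu" already present; 5 new (a, y, y, u, y)
  "llllu" → prefix "llllu" already present; 0 new (none)
  "lllla" → prefix "lllla" already present; 0 new (none)
  "lllllbyu" → prefix "lllll" already present; 3 new (b, y, u)
  "lllllbyluly" → prefix "lllllby" already present; 4 new (l, u, l, y)
  "llllubyay" → prefix "llllub" already present; 3 new (y, a, y)
  "llllb" → prefix "llllb" already present; 0 new (none)
  "lllllb" → prefix "lllllb" already present; 0 new (none)
Total nodes = 11 + 2 + 5 + 0 + 2 + 3 + 5 + 6 + 5 + 6 + 3 + 5 + 0 + 0 + 3 + 4 + 3 + 0 + 0 = 63

63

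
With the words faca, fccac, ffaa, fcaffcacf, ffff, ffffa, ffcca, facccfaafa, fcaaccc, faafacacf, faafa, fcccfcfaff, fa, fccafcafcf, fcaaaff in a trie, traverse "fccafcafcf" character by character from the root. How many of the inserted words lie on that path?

1

Check each prefix of "fccafcafcf" against the stored set — each match is an end-marker on the path.
Prefixes of the query that are stored words: "fccafcafcf"
Count: 1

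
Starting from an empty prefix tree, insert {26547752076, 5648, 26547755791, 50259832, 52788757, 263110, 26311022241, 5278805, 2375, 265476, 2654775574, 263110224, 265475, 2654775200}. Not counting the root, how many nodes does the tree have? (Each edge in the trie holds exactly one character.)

52

Insert word by word; a character creates a node only if that edge doesn't already exist:
  "26547752076" → 11 new (2, 6, 5, 4, 7, 7, 5, 2, 0, 7, 6)
  "5648" → 4 new (5, 6, 4, 8)
  "26547755791" → prefix "2654775" already present; 4 new (5, 7, 9, 1)
  "50259832" → prefix "5" already present; 7 new (0, 2, 5, 9, 8, 3, 2)
  "52788757" → prefix "5" already present; 7 new (2, 7, 8, 8, 7, 5, 7)
  "263110" → prefix "26" already present; 4 new (3, 1, 1, 0)
  "26311022241" → prefix "263110" already present; 5 new (2, 2, 2, 4, 1)
  "5278805" → prefix "52788" already present; 2 new (0, 5)
  "2375" → prefix "2" already present; 3 new (3, 7, 5)
  "265476" → prefix "26547" already present; 1 new (6)
  "2654775574" → prefix "265477557" already present; 1 new (4)
  "263110224" → prefix "26311022" already present; 1 new (4)
  "265475" → prefix "26547" already present; 1 new (5)
  "2654775200" → prefix "265477520" already present; 1 new (0)
Total nodes = 11 + 4 + 4 + 7 + 7 + 4 + 5 + 2 + 3 + 1 + 1 + 1 + 1 + 1 = 52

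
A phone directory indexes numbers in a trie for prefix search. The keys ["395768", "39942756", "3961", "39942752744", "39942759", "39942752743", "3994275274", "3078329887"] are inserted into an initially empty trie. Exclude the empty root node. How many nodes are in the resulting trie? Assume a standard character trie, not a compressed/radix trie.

For each word, the new-node count is its length minus the longest prefix already in the trie:
  "395768" → 6 new (3, 9, 5, 7, 6, 8)
  "39942756" → prefix "39" already present; 6 new (9, 4, 2, 7, 5, 6)
  "3961" → prefix "39" already present; 2 new (6, 1)
  "39942752744" → prefix "3994275" already present; 4 new (2, 7, 4, 4)
  "39942759" → prefix "3994275" already present; 1 new (9)
  "39942752743" → prefix "3994275274" already present; 1 new (3)
  "3994275274" → prefix "3994275274" already present; 0 new (none)
  "3078329887" → prefix "3" already present; 9 new (0, 7, 8, 3, 2, 9, 8, 8, 7)
Total nodes = 6 + 6 + 2 + 4 + 1 + 1 + 0 + 9 = 29

29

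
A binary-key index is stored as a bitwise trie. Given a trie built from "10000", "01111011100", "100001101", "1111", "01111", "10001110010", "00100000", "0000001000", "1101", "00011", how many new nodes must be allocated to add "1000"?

"1000" is already a full path in the trie; only an end-marker is added.
No new nodes are needed: 0.

0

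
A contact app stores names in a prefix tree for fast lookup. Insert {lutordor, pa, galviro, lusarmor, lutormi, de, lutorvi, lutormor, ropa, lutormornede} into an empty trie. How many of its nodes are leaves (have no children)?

A leaf is a node with no children — equivalently, the end of a word that is not a proper prefix of any other stored word.
Those words: "de", "galviro", "lusarmor", "lutordor", "lutormi", "lutormornede", "lutorvi", "pa", "ropa"
Leaf count: 9

9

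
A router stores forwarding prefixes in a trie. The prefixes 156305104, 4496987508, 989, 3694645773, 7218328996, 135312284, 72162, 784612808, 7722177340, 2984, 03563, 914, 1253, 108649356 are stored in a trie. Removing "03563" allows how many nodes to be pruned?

5

Walk "03563" from the leaf back toward the root, removing each node that no remaining word uses.
No other word shares any prefix with "03563", so all 5 of its nodes go.
Nodes removed: 5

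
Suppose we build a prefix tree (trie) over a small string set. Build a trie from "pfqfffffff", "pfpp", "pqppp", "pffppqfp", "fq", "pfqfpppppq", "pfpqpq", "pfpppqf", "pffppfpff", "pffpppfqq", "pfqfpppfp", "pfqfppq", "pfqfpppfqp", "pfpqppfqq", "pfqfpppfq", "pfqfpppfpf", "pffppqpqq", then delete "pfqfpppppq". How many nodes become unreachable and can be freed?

3

A node on "pfqfpppppq"'s path can go only if nothing else ends at it or branches off below it.
The suffix "ppq" (3 nodes) is used only by "pfqfpppppq"; the node for "pfqfppp" still has the child "f", so pruning stops there.
Nodes removed: 3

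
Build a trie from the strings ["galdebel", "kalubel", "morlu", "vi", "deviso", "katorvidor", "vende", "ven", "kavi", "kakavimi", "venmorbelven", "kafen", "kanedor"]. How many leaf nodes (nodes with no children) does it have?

Leaves are exactly the stored words that no other stored word extends.
Those words: "deviso", "galdebel", "kafen", "kakavimi", "kalubel", "kanedor", "katorvidor", "kavi", "morlu", "vende", "venmorbelven", "vi"
Leaf count: 12

12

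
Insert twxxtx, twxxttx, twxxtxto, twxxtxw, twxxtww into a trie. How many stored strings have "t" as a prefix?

Walk to "t"; the words in its subtree are exactly those with that prefix.
Words under "t": twxxttx, twxxtww, twxxtx, twxxtxto, twxxtxw
Count: 5

5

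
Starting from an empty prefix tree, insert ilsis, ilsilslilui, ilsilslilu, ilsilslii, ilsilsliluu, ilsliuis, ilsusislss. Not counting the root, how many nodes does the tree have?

26

Trie structure (* marks end of a word):
(root)
└─ i
   └─ l
      └─ s
         ├─ i
         │  ├─ l
         │  │  └─ s
         │  │     └─ l
         │  │        └─ i
         │  │           ├─ i *
         │  │           └─ l
         │  │              └─ u *
         │  │                 ├─ i *
         │  │                 └─ u *
         │  └─ s *
         ├─ l
         │  └─ i
         │     └─ u
         │        └─ i
         │           └─ s *
         └─ u
            └─ s
               └─ i
                  └─ s
                     └─ l
                        └─ s
                           └─ s *
Counting every labelled node above: 26.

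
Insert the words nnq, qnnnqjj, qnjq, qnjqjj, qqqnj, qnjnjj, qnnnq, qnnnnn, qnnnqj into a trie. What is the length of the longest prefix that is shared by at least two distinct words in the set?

Look for the deepest trie node that still has at least two words in its subtree.
"qnnnqj" and "qnnnqjj" agree on "qnnnqj" (6 characters) before diverging; nothing deeper is shared.
Longest shared-prefix length: 6

6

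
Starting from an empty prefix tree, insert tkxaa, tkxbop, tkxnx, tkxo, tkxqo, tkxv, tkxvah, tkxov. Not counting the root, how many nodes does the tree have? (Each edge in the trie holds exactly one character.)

Trie structure (* marks end of a word):
(root)
└─ t
   └─ k
      └─ x
         ├─ a
         │  └─ a *
         ├─ b
         │  └─ o
         │     └─ p *
         ├─ n
         │  └─ x *
         ├─ o *
         │  └─ v *
         ├─ q
         │  └─ o *
         └─ v *
            └─ a
               └─ h *
Counting every labelled node above: 17.

17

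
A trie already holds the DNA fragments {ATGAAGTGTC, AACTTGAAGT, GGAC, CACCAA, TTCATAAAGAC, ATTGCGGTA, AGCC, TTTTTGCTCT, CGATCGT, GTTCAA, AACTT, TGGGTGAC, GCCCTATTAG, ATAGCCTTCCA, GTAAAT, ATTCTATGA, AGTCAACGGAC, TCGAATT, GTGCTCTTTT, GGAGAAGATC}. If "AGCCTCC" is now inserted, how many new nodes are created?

Walking "AGCCTCC" from the root, the first 4 characters ("AGCC") follow existing edges; "T" is the first miss.
New nodes needed: |"AGCCTCC"| − 4 = 7 − 4 = 3.

3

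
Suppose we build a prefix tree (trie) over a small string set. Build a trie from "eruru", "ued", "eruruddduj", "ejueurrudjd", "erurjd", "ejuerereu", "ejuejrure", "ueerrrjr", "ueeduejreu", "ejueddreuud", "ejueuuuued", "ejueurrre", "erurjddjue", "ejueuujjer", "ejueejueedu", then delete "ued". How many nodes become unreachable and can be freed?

After clearing the end-marker at "ued", prune upward until reaching a node still needed by another word.
The suffix "d" (1 node) is used only by "ued"; the node for "ue" still has the child "e", so pruning stops there.
Nodes removed: 1

1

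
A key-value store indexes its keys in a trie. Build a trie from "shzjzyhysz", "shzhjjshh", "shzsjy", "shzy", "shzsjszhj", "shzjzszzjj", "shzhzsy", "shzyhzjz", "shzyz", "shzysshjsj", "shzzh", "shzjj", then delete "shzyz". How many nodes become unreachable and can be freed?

1

After clearing the end-marker at "shzyz", prune upward until reaching a node still needed by another word.
The suffix "z" (1 node) is used only by "shzyz"; the node for "shzy" still has the child "h", so pruning stops there.
Nodes removed: 1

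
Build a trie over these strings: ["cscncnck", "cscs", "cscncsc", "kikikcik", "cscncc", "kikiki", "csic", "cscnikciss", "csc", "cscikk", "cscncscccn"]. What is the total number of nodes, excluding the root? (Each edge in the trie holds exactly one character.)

35

For each word, the new-node count is its length minus the longest prefix already in the trie:
  "cscncnck" → 8 new (c, s, c, n, c, n, c, k)
  "cscs" → prefix "csc" already present; 1 new (s)
  "cscncsc" → prefix "cscnc" already present; 2 new (s, c)
  "kikikcik" → 8 new (k, i, k, i, k, c, i, k)
  "cscncc" → prefix "cscnc" already present; 1 new (c)
  "kikiki" → prefix "kikik" already present; 1 new (i)
  "csic" → prefix "cs" already present; 2 new (i, c)
  "cscnikciss" → prefix "cscn" already present; 6 new (i, k, c, i, s, s)
  "csc" → prefix "csc" already present; 0 new (none)
  "cscikk" → prefix "csc" already present; 3 new (i, k, k)
  "cscncscccn" → prefix "cscncsc" already present; 3 new (c, c, n)
Total nodes = 8 + 1 + 2 + 8 + 1 + 1 + 2 + 6 + 0 + 3 + 3 = 35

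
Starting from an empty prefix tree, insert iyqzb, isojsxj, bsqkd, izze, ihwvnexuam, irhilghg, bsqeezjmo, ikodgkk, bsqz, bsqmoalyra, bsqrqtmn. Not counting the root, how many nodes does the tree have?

60

For each word, the new-node count is its length minus the longest prefix already in the trie:
  "iyqzb" → 5 new (i, y, q, z, b)
  "isojsxj" → prefix "i" already present; 6 new (s, o, j, s, x, j)
  "bsqkd" → 5 new (b, s, q, k, d)
  "izze" → prefix "i" already present; 3 new (z, z, e)
  "ihwvnexuam" → prefix "i" already present; 9 new (h, w, v, n, e, x, u, a, m)
  "irhilghg" → prefix "i" already present; 7 new (r, h, i, l, g, h, g)
  "bsqeezjmo" → prefix "bsq" already present; 6 new (e, e, z, j, m, o)
  "ikodgkk" → prefix "i" already present; 6 new (k, o, d, g, k, k)
  "bsqz" → prefix "bsq" already present; 1 new (z)
  "bsqmoalyra" → prefix "bsq" already present; 7 new (m, o, a, l, y, r, a)
  "bsqrqtmn" → prefix "bsq" already present; 5 new (r, q, t, m, n)
Total nodes = 5 + 6 + 5 + 3 + 9 + 7 + 6 + 6 + 1 + 7 + 5 = 60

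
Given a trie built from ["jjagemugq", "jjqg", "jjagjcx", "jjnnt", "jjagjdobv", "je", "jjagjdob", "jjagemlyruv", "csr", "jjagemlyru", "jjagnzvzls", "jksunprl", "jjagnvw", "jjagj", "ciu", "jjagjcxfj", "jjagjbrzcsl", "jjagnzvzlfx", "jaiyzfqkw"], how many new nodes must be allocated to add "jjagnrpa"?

3

"jjagn" is already a path in the trie; the remaining "rpa" must be added.
New nodes needed: |"jjagnrpa"| − 5 = 8 − 5 = 3.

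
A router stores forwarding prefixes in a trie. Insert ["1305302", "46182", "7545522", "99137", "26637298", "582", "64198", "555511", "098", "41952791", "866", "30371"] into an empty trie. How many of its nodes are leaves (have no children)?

Leaves are exactly the stored words that no other stored word extends.
Those words: "098", "1305302", "26637298", "30371", "41952791", "46182", "555511", "582", "64198", "7545522", "866", "99137"
Leaf count: 12

12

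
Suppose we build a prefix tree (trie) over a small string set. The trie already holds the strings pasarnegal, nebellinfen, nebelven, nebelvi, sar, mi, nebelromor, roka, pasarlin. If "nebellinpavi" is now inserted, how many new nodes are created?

"nebellin" is already a path in the trie; the remaining "pavi" must be added.
Each of the 4 remaining characters creates one node.

4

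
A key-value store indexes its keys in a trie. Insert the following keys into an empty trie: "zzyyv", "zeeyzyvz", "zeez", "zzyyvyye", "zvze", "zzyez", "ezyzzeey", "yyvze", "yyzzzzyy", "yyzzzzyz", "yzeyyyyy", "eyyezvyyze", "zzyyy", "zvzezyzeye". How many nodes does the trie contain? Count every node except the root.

Count nodes per top-level branch (shared prefixes stored once):
  'e'-branch (eyyezvyyze, ezyzzeey): 17 nodes
  'y'-branch (yyvze, yyzzzzyy, yyzzzzyz, yzeyyyyy): 19 nodes
  'z'-branch (zeeyzyvz, zeez, zvze, zvzezyzeye, zzyez, zzyyv, zzyyvyye, zzyyy): 28 nodes
Sum: 64

64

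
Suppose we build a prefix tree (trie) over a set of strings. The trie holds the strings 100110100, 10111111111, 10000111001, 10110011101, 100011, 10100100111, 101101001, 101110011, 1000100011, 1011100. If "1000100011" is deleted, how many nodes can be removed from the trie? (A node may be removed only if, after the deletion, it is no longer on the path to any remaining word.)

Walk "1000100011" from the leaf back toward the root, removing each node that no remaining word uses.
The suffix "00011" (5 nodes) is used only by "1000100011"; the node for "10001" still has the child "1", so pruning stops there.
Nodes removed: 5

5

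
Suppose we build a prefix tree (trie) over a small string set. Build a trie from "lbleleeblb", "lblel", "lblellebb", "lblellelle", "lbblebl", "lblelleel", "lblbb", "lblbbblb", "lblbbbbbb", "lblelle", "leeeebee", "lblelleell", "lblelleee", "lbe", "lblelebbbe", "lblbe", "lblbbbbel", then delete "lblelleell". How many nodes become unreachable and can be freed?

Walk "lblelleell" from the leaf back toward the root, removing each node that no remaining word uses.
The suffix "l" (1 node) is used only by "lblelleell"; "lblelleel" is itself a stored word, so pruning stops there.
Nodes removed: 1

1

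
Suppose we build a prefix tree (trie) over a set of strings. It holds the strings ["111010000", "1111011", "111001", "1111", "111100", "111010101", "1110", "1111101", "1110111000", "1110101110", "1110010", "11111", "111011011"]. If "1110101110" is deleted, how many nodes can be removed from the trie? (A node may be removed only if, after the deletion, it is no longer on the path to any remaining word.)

3

Walk "1110101110" from the leaf back toward the root, removing each node that no remaining word uses.
The suffix "110" (3 nodes) is used only by "1110101110"; the node for "1110101" still has the child "0", so pruning stops there.
Nodes removed: 3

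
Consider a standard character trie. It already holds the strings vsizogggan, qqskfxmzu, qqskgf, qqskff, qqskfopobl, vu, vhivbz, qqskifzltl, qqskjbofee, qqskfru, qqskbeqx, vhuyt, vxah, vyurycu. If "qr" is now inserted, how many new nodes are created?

The longest prefix of "qr" already in the trie is "q" (length 1).
So 2 − 1 = 1 new nodes.

1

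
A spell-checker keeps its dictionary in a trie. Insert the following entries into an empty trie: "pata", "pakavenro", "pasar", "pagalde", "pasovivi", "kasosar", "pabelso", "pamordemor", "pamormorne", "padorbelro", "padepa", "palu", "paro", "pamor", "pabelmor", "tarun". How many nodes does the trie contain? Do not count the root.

72

Count nodes per top-level branch (shared prefixes stored once):
  'k'-branch (kasosar): 7 nodes
  'p'-branch (pabelmor, pabelso, padepa, padorbelro, pagalde, pakavenro, palu, pamor, pamordemor, pamormorne, paro, pasar, pasovivi, pata): 60 nodes
  't'-branch (tarun): 5 nodes
Sum: 72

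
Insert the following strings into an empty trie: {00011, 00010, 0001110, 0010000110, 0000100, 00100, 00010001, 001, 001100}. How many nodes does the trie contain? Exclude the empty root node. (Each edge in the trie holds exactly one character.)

Trie structure (* marks end of a word):
(root)
└─ 0
   └─ 0
      ├─ 0
      │  ├─ 0
      │  │  └─ 1
      │  │     └─ 0
      │  │        └─ 0 *
      │  └─ 1
      │     ├─ 0 *
      │     │  └─ 0
      │     │     └─ 0
      │     │        └─ 1 *
      │     └─ 1 *
      │        └─ 1
      │           └─ 0 *
      └─ 1 *
         ├─ 0
         │  └─ 0 *
         │     └─ 0
         │        └─ 0
         │           └─ 1
         │              └─ 1
         │                 └─ 0 *
         └─ 1
            └─ 0
               └─ 0 *
Counting every labelled node above: 26.

26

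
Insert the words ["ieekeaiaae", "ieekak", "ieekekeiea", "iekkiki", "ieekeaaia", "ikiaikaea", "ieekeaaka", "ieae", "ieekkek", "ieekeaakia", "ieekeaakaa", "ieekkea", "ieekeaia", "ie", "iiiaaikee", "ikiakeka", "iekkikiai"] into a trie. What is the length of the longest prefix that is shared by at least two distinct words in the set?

The deepest shared node is where two words last agree before diverging.
"ieekeaaka" and "ieekeaakaa" agree on "ieekeaaka" (9 characters) before diverging; nothing deeper is shared.
Longest shared-prefix length: 9

9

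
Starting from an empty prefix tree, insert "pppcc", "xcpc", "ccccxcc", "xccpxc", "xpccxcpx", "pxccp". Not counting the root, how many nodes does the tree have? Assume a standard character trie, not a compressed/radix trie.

31

Count nodes per top-level branch (shared prefixes stored once):
  'c'-branch (ccccxcc): 7 nodes
  'p'-branch (pppcc, pxccp): 9 nodes
  'x'-branch (xccpxc, xcpc, xpccxcpx): 15 nodes
Sum: 31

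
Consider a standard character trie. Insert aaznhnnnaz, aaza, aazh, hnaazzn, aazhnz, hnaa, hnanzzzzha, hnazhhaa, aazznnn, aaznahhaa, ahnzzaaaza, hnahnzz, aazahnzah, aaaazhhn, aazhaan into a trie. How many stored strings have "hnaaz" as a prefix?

1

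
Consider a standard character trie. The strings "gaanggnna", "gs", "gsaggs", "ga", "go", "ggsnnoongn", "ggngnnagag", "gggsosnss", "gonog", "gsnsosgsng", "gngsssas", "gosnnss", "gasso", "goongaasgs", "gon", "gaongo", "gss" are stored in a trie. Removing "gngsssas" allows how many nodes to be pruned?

A node on "gngsssas"'s path can go only if nothing else ends at it or branches off below it.
The suffix "ngsssas" (7 nodes) is used only by "gngsssas"; the node for "g" still has the child "a", so pruning stops there.
Nodes removed: 7

7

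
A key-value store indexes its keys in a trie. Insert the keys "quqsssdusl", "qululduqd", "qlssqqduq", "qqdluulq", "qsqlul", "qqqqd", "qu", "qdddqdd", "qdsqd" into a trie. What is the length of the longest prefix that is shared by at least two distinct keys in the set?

Equivalently: take the maximum, over all pairs, of their longest common prefix length.
"qdddqdd" and "qdsqd" agree on "qd" (2 characters) before diverging; nothing deeper is shared.
Longest shared-prefix length: 2

2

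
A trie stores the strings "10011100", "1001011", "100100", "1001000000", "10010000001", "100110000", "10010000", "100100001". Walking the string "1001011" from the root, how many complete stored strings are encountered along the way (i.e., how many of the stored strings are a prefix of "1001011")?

1

Traverse "1001011" character by character; count nodes along the way that are marked as word ends.
Prefixes of the query that are stored words: "1001011"
Count: 1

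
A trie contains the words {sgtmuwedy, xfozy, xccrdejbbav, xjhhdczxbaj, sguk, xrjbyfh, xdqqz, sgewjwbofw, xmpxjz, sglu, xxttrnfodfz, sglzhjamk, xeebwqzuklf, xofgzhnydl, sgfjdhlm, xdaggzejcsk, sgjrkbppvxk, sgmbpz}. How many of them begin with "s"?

8

Filter for entries beginning with "s":
Matches: "sgewjwbofw", "sgfjdhlm", "sgjrkbppvxk", "sglu", "sglzhjamk", "sgmbpz", "sgtmuwedy", "sguk"
Count: 8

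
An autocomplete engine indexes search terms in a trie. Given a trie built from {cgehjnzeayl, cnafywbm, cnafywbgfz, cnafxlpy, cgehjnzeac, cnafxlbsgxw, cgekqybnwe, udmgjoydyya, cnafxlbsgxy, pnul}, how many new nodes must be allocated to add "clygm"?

"c" is already a path in the trie; the remaining "lygm" must be added.
New nodes needed: |"clygm"| − 1 = 5 − 1 = 4.

4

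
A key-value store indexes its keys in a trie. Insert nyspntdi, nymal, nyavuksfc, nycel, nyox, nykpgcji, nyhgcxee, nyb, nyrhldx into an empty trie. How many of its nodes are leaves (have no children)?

A leaf is a node with no children — equivalently, the end of a word that is not a proper prefix of any other stored word.
Those words: "nyavuksfc", "nyb", "nycel", "nyhgcxee", "nykpgcji", "nymal", "nyox", "nyrhldx", "nyspntdi"
Leaf count: 9

9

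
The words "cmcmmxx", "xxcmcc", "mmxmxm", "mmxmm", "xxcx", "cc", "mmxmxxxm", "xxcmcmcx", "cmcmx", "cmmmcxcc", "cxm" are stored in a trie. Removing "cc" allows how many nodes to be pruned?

A node on "cc"'s path can go only if nothing else ends at it or branches off below it.
The suffix "c" (1 node) is used only by "cc"; the node for "c" still has the child "m", so pruning stops there.
Nodes removed: 1

1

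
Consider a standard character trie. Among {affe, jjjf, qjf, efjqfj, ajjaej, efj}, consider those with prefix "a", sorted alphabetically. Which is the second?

Filter for "a…" and sort: "affe", "ajjaej"
The 2nd is ajjaej.

ajjaej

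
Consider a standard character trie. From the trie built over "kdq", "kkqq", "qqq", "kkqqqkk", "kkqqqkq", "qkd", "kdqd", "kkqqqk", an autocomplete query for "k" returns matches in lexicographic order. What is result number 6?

kkqqqkq

Filter for "k…" and sort: "kdq", "kdqd", "kkqq", "kkqqqk", "kkqqqkk", "kkqqqkq"
Position 6: kkqqqkq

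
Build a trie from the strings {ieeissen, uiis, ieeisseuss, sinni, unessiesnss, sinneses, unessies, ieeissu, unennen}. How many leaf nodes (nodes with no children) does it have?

A leaf is a node with no children — equivalently, the end of a word that is not a proper prefix of any other stored word.
Those words: "ieeissen", "ieeisseuss", "ieeissu", "sinneses", "sinni", "uiis", "unennen", "unessiesnss"
Leaf count: 8

8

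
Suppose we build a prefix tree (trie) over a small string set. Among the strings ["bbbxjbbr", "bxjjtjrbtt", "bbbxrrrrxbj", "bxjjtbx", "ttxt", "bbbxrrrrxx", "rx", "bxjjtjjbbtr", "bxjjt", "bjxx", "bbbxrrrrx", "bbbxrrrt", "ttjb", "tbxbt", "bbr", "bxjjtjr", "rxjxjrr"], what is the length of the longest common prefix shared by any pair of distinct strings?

The deepest shared node is where two words last agree before diverging.
e.g. "bbbxrrrrx" and "bbbxrrrrxbj" share the prefix "bbbxrrrrx" of length 9; no pair shares a longer one.
Longest shared-prefix length: 9

9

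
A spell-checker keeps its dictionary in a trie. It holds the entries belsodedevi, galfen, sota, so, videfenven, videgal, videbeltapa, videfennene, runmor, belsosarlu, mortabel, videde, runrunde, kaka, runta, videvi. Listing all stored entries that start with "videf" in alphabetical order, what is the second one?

videfenven

DFS of the "videf" subtree visits, in order: "videfennene", "videfenven"
The 2nd is videfenven.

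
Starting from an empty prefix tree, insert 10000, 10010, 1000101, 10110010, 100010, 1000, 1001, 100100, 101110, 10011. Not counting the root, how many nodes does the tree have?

20

Trie structure (* marks end of a word):
(root)
└─ 1
   └─ 0
      ├─ 0
      │  ├─ 0 *
      │  │  ├─ 0 *
      │  │  └─ 1
      │  │     └─ 0 *
      │  │        └─ 1 *
      │  └─ 1 *
      │     ├─ 0 *
      │     │  └─ 0 *
      │     └─ 1 *
      └─ 1
         └─ 1
            ├─ 0
            │  └─ 0
            │     └─ 1
            │        └─ 0 *
            └─ 1
               └─ 0 *
Counting every labelled node above: 20.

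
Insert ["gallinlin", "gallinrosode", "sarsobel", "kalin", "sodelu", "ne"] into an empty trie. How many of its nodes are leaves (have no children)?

A leaf is a node with no children — equivalently, the end of a word that is not a proper prefix of any other stored word.
Those words: "gallinlin", "gallinrosode", "kalin", "ne", "sarsobel", "sodelu"
Leaf count: 6

6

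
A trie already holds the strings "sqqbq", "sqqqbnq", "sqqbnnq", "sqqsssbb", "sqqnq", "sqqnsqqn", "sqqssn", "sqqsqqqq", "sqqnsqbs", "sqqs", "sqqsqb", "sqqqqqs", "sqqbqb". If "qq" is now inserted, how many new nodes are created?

2

Nothing in the trie begins with "q"; the whole of "qq" is new.
2 − 0 = 2 new nodes.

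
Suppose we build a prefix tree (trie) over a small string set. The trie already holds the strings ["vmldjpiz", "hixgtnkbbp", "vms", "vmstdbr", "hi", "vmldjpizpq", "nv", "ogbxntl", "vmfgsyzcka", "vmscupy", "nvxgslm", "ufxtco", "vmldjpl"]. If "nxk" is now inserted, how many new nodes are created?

2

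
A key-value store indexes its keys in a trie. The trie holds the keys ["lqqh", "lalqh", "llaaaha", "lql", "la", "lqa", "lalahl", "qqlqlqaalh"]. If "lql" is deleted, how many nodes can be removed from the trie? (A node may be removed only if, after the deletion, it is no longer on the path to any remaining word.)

1

Walk "lql" from the leaf back toward the root, removing each node that no remaining word uses.
The suffix "l" (1 node) is used only by "lql"; the node for "lq" still has the child "q", so pruning stops there.
Nodes removed: 1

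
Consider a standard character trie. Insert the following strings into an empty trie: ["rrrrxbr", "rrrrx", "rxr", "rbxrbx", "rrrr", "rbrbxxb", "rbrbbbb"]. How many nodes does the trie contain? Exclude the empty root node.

22

Insert word by word; a character creates a node only if that edge doesn't already exist:
  "rrrrxbr" → 7 new (r, r, r, r, x, b, r)
  "rrrrx" → prefix "rrrrx" already present; 0 new (none)
  "rxr" → prefix "r" already present; 2 new (x, r)
  "rbxrbx" → prefix "r" already present; 5 new (b, x, r, b, x)
  "rrrr" → prefix "rrrr" already present; 0 new (none)
  "rbrbxxb" → prefix "rb" already present; 5 new (r, b, x, x, b)
  "rbrbbbb" → prefix "rbrb" already present; 3 new (b, b, b)
Total nodes = 7 + 0 + 2 + 5 + 0 + 5 + 3 = 22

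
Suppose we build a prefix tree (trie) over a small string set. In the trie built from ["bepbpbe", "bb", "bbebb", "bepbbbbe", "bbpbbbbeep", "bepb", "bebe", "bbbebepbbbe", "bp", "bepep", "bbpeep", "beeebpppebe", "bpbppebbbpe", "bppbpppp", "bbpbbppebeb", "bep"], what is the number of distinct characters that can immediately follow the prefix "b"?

Walk "b" from the root, arriving at one node.
Characters that immediately follow "b" among the stored strings: {b, e, p}.
That node has 3 child edges.

3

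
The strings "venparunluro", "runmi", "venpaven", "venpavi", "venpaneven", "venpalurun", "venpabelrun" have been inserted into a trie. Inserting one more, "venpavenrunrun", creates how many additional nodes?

"venpaven" is already a path in the trie; the remaining "runrun" must be added.
New nodes needed: |"venpavenrunrun"| − 8 = 14 − 8 = 6.

6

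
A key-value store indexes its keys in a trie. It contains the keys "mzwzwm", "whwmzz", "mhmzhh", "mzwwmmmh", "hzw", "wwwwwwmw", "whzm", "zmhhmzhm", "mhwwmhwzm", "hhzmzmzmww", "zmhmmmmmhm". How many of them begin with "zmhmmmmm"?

1

Filter for entries beginning with "zmhmmmmm":
Matches: "zmhmmmmmhm"
Count: 1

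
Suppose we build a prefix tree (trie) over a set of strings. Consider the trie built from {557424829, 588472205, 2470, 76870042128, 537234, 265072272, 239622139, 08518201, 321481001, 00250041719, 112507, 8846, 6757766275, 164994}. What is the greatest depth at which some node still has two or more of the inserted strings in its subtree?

The deepest shared node is where two words last agree before diverging.
e.g. "00250041719" and "08518201" share the prefix "0" of length 1; no pair shares a longer one.
Longest shared-prefix length: 1

1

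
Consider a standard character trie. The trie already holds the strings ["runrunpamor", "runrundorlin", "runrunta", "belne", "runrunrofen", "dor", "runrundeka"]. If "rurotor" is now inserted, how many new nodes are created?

5

"ru" is already a path in the trie; the remaining "rotor" must be added.
Each of the 5 remaining characters creates one node.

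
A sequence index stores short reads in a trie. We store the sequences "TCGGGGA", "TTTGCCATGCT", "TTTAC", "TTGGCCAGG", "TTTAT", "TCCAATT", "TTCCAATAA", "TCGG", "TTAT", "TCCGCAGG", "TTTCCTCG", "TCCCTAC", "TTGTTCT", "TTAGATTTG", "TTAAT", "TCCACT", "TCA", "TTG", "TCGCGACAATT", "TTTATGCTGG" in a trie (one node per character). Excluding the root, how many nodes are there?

83

Trace insertions, counting only characters that open a new branch:
  "TCGGGGA" → 7 new (T, C, G, G, G, G, A)
  "TTTGCCATGCT" → prefix "T" already present; 10 new (T, T, G, C, C, A, T, G, C, T)
  "TTTAC" → prefix "TTT" already present; 2 new (A, C)
  "TTGGCCAGG" → prefix "TT" already present; 7 new (G, G, C, C, A, G, G)
  "TTTAT" → prefix "TTTA" already present; 1 new (T)
  "TCCAATT" → prefix "TC" already present; 5 new (C, A, A, T, T)
  "TTCCAATAA" → prefix "TT" already present; 7 new (C, C, A, A, T, A, A)
  "TCGG" → prefix "TCGG" already present; 0 new (none)
  "TTAT" → prefix "TT" already present; 2 new (A, T)
  "TCCGCAGG" → prefix "TCC" already present; 5 new (G, C, A, G, G)
  "TTTCCTCG" → prefix "TTT" already present; 5 new (C, C, T, C, G)
  "TCCCTAC" → prefix "TCC" already present; 4 new (C, T, A, C)
  "TTGTTCT" → prefix "TTG" already present; 4 new (T, T, C, T)
  "TTAGATTTG" → prefix "TTA" already present; 6 new (G, A, T, T, T, G)
  "TTAAT" → prefix "TTA" already present; 2 new (A, T)
  "TCCACT" → prefix "TCCA" already present; 2 new (C, T)
  "TCA" → prefix "TC" already present; 1 new (A)
  "TTG" → prefix "TTG" already present; 0 new (none)
  "TCGCGACAATT" → prefix "TCG" already present; 8 new (C, G, A, C, A, A, T, T)
  "TTTATGCTGG" → prefix "TTTAT" already present; 5 new (G, C, T, G, G)
Total nodes = 7 + 10 + 2 + 7 + 1 + 5 + 7 + 0 + 2 + 5 + 5 + 4 + 4 + 6 + 2 + 2 + 1 + 0 + 8 + 5 = 83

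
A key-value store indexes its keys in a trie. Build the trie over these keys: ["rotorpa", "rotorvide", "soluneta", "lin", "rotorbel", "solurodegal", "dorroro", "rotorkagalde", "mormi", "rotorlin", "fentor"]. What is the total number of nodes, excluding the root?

Trace insertions, counting only characters that open a new branch:
  "rotorpa" → 7 new (r, o, t, o, r, p, a)
  "rotorvide" → prefix "rotor" already present; 4 new (v, i, d, e)
  "soluneta" → 8 new (s, o, l, u, n, e, t, a)
  "lin" → 3 new (l, i, n)
  "rotorbel" → prefix "rotor" already present; 3 new (b, e, l)
  "solurodegal" → prefix "solu" already present; 7 new (r, o, d, e, g, a, l)
  "dorroro" → 7 new (d, o, r, r, o, r, o)
  "rotorkagalde" → prefix "rotor" already present; 7 new (k, a, g, a, l, d, e)
  "mormi" → 5 new (m, o, r, m, i)
  "rotorlin" → prefix "rotor" already present; 3 new (l, i, n)
  "fentor" → 6 new (f, e, n, t, o, r)
Total nodes = 7 + 4 + 8 + 3 + 3 + 7 + 7 + 7 + 5 + 3 + 6 = 60

60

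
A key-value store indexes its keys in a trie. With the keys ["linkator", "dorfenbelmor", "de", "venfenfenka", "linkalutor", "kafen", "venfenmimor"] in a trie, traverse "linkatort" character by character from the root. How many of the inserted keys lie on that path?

Walk "linkatort" from the root; an end-of-word marker is hit whenever a stored word is a prefix of "linkatort".
Prefixes of the query that are stored words: "linkator"
Count: 1

1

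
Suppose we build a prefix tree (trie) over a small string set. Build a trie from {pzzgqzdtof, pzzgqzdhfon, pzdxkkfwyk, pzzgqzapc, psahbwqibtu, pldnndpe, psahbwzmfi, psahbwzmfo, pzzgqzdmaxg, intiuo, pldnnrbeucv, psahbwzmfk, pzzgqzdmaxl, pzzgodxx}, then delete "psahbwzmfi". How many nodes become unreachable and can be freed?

1

A node on "psahbwzmfi"'s path can go only if nothing else ends at it or branches off below it.
The suffix "i" (1 node) is used only by "psahbwzmfi"; the node for "psahbwzmf" still has the child "o", so pruning stops there.
Nodes removed: 1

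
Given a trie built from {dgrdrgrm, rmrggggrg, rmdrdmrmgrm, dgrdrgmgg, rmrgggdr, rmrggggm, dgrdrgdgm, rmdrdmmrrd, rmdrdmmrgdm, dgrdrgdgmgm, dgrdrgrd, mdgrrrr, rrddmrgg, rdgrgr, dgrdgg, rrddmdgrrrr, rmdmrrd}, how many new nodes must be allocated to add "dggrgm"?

Walking "dggrgm" from the root, the first 2 characters ("dg") follow existing edges; "g" is the first miss.
Each of the 4 remaining characters creates one node.

4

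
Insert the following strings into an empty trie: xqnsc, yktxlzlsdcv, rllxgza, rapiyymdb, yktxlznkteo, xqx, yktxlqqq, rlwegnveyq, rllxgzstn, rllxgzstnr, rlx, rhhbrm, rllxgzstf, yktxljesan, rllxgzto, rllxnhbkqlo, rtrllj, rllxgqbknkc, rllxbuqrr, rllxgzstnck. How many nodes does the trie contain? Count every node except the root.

91

Trace insertions, counting only characters that open a new branch:
  "xqnsc" → 5 new (x, q, n, s, c)
  "yktxlzlsdcv" → 11 new (y, k, t, x, l, z, l, s, d, c, v)
  "rllxgza" → 7 new (r, l, l, x, g, z, a)
  "rapiyymdb" → prefix "r" already present; 8 new (a, p, i, y, y, m, d, b)
  "yktxlznkteo" → prefix "yktxlz" already present; 5 new (n, k, t, e, o)
  "xqx" → prefix "xq" already present; 1 new (x)
  "yktxlqqq" → prefix "yktxl" already present; 3 new (q, q, q)
  "rlwegnveyq" → prefix "rl" already present; 8 new (w, e, g, n, v, e, y, q)
  "rllxgzstn" → prefix "rllxgz" already present; 3 new (s, t, n)
  "rllxgzstnr" → prefix "rllxgzstn" already present; 1 new (r)
  "rlx" → prefix "rl" already present; 1 new (x)
  "rhhbrm" → prefix "r" already present; 5 new (h, h, b, r, m)
  "rllxgzstf" → prefix "rllxgzst" already present; 1 new (f)
  "yktxljesan" → prefix "yktxl" already present; 5 new (j, e, s, a, n)
  "rllxgzto" → prefix "rllxgz" already present; 2 new (t, o)
  "rllxnhbkqlo" → prefix "rllx" already present; 7 new (n, h, b, k, q, l, o)
  "rtrllj" → prefix "r" already present; 5 new (t, r, l, l, j)
  "rllxgqbknkc" → prefix "rllxg" already present; 6 new (q, b, k, n, k, c)
  "rllxbuqrr" → prefix "rllx" already present; 5 new (b, u, q, r, r)
  "rllxgzstnck" → prefix "rllxgzstn" already present; 2 new (c, k)
Total nodes = 5 + 11 + 7 + 8 + 5 + 1 + 3 + 8 + 3 + 1 + 1 + 5 + 1 + 5 + 2 + 7 + 5 + 6 + 5 + 2 = 91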